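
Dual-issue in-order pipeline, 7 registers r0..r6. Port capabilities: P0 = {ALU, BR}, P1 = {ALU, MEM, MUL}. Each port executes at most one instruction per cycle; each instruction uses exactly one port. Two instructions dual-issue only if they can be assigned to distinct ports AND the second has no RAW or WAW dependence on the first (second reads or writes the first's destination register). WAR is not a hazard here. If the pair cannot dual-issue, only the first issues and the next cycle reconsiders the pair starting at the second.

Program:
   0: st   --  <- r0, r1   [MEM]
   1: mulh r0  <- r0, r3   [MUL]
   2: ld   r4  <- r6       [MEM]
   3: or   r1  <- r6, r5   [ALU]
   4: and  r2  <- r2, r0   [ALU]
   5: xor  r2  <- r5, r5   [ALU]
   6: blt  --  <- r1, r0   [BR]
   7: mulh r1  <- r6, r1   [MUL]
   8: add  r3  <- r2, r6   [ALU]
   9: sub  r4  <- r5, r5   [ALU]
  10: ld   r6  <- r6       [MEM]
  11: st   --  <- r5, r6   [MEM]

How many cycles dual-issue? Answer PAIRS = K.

c0: i0 st  no-port MEM/MUL
c1: i1 mulh  no-port MUL/MEM
c2: i2+i3 ld/or  2-wide
c3: i4 and  WAW r2
c4: i5+i6 xor/blt  2-wide
c5: i7+i8 mulh/add  2-wide
c6: i9+i10 sub/ld  2-wide
c7: i11 st  tail

PAIRS = 4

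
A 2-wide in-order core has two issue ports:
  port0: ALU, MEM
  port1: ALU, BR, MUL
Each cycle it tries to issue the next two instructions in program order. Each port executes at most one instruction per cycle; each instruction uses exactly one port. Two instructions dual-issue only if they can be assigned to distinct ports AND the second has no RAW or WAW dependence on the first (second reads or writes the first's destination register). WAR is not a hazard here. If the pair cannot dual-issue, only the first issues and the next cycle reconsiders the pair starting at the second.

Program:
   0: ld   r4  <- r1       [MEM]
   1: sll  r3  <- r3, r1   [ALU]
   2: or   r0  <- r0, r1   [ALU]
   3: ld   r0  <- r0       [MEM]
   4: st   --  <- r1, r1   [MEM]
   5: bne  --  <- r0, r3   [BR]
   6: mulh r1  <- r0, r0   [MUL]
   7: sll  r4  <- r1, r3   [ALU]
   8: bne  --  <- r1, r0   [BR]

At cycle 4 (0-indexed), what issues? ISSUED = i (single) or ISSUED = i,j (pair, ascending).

ISSUED = 6

  cy0 -> i0+i1 (ld.MEM sll.ALU) dual
  cy1 -> i2 (or.ALU) RAW+WAW r0
  cy2 -> i3 (ld.MEM) no-port MEM/MEM
  cy3 -> i4+i5 (st.MEM bne.BR) dual
  cy4 -> i6 (mulh.MUL) RAW r1
  cy5 -> i7+i8 (sll.ALU bne.BR) dual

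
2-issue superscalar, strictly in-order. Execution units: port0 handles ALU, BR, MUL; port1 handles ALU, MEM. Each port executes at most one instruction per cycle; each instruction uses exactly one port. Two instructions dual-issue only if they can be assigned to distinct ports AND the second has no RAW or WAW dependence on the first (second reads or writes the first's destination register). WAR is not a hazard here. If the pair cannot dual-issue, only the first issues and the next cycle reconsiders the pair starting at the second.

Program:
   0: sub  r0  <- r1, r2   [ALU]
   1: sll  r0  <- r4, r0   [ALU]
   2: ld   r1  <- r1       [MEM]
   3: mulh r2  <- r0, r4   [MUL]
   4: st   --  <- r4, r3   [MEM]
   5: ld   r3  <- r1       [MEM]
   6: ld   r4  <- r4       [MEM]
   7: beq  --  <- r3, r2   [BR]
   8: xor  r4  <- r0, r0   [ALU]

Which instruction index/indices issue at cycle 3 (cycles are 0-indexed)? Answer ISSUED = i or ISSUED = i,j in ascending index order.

[0] i0  sub.ALU  -- RAW+WAW r0
[1] i1+i2  sll.ALU+ld.MEM  -- pair
[2] i3+i4  mulh.MUL+st.MEM  -- pair
[3] i5  ld.MEM  -- no-port MEM/MEM
[4] i6+i7  ld.MEM+beq.BR  -- pair
[5] i8  xor.ALU  -- tail

ISSUED = 5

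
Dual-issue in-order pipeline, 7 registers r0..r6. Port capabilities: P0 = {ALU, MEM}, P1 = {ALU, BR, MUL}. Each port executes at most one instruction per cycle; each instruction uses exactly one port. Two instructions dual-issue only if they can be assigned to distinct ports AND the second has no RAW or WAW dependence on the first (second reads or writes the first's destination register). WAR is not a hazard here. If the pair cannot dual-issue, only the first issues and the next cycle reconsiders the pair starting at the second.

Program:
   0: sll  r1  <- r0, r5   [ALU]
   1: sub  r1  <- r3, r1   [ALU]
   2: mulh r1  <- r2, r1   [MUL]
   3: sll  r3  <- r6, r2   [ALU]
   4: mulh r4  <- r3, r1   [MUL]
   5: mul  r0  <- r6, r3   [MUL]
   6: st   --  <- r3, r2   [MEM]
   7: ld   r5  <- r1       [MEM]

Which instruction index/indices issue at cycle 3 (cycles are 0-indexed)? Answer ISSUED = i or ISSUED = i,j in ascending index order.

t=0 i0:sll ; RAW+WAW r1
t=1 i1:sub ; RAW+WAW r1
t=2 i2/i3:mulh;sll ; pair
t=3 i4:mulh ; no-port MUL/MUL
t=4 i5/i6:mul;st ; pair
t=5 i7:ld ; tail

ISSUED = 4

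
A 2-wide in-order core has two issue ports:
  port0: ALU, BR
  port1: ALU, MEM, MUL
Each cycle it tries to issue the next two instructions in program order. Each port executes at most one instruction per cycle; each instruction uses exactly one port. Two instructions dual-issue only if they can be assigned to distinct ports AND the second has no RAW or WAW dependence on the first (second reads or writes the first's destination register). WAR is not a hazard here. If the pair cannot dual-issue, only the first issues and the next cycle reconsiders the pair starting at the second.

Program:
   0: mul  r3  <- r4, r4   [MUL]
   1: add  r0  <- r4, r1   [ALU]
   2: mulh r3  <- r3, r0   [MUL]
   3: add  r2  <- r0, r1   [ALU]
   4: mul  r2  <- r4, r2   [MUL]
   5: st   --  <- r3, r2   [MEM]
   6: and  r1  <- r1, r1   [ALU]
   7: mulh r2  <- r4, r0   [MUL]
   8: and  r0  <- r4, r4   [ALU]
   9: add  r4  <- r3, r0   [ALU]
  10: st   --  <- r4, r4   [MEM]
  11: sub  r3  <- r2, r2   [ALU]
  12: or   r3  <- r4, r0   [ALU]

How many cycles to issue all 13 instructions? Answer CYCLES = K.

t=0 i0+i1:mul add ; 2-wide
t=1 i2+i3:mulh add ; 2-wide
t=2 i4:mul ; no-port MUL/MEM
t=3 i5+i6:st and ; 2-wide
t=4 i7+i8:mulh and ; 2-wide
t=5 i9:add ; RAW r4
t=6 i10+i11:st sub ; 2-wide
t=7 i12:or ; tail

CYCLES = 8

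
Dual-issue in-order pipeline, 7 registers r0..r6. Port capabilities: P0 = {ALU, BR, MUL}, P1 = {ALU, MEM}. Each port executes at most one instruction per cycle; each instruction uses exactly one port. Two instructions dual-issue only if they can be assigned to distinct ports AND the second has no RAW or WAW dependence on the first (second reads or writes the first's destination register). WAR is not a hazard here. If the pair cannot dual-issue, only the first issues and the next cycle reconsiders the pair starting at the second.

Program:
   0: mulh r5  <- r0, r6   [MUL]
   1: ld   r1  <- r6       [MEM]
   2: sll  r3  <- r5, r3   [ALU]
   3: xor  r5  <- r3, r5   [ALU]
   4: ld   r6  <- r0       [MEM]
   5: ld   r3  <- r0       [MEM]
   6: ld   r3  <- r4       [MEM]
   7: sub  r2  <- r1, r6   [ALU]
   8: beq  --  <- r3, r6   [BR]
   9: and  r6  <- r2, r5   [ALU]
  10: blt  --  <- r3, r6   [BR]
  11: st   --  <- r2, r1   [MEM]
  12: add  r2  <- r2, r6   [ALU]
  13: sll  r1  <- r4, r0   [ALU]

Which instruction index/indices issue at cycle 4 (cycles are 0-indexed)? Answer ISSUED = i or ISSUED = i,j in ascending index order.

ISSUED = 6,7

0. mulh.MUL ld.MEM @i0,i1  | pair
1. sll.ALU @i2  | RAW r3
2. xor.ALU ld.MEM @i3,i4  | pair
3. ld.MEM @i5  | no-port MEM/MEM
4. ld.MEM sub.ALU @i6,i7  | pair
5. beq.BR and.ALU @i8,i9  | pair
6. blt.BR st.MEM @i10,i11  | pair
7. add.ALU sll.ALU @i12,i13  | pair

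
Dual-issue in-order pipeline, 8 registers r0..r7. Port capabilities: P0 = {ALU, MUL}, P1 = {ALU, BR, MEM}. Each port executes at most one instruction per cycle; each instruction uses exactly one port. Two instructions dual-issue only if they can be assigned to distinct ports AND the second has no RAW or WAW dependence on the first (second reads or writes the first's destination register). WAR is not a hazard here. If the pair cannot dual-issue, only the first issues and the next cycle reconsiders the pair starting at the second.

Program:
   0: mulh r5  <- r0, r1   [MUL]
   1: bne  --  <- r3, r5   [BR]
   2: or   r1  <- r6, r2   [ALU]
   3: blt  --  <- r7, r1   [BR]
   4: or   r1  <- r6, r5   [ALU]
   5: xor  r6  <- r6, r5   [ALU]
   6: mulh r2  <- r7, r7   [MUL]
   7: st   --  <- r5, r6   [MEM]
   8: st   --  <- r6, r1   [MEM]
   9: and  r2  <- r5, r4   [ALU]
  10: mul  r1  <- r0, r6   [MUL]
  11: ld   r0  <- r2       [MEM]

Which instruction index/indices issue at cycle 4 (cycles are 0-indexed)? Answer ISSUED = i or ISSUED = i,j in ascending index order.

ISSUED = 7

t=0 i0:mulh.MUL ; RAW r5
t=1 i1+i2:bne.BR/or.ALU ; 2-wide
t=2 i3+i4:blt.BR/or.ALU ; 2-wide
t=3 i5+i6:xor.ALU/mulh.MUL ; 2-wide
t=4 i7:st.MEM ; no-port MEM/MEM
t=5 i8+i9:st.MEM/and.ALU ; 2-wide
t=6 i10+i11:mul.MUL/ld.MEM ; 2-wide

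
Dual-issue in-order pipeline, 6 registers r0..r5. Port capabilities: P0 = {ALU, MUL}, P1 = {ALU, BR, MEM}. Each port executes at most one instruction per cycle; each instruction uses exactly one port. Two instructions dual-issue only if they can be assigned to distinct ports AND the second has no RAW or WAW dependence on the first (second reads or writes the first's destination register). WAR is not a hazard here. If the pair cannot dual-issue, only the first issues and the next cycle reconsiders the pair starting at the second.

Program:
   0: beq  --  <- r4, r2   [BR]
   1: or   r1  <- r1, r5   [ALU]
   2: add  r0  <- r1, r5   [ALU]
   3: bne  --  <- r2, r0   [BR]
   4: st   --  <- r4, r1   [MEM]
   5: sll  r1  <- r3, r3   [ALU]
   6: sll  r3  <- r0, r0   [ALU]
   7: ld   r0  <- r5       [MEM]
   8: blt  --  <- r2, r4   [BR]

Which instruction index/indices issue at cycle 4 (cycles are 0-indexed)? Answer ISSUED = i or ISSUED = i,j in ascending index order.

ISSUED = 6,7

t=0 i0,i1:beq/or ; dual
t=1 i2:add ; RAW r0
t=2 i3:bne ; no-port BR/MEM
t=3 i4,i5:st/sll ; dual
t=4 i6,i7:sll/ld ; dual
t=5 i8:blt ; tail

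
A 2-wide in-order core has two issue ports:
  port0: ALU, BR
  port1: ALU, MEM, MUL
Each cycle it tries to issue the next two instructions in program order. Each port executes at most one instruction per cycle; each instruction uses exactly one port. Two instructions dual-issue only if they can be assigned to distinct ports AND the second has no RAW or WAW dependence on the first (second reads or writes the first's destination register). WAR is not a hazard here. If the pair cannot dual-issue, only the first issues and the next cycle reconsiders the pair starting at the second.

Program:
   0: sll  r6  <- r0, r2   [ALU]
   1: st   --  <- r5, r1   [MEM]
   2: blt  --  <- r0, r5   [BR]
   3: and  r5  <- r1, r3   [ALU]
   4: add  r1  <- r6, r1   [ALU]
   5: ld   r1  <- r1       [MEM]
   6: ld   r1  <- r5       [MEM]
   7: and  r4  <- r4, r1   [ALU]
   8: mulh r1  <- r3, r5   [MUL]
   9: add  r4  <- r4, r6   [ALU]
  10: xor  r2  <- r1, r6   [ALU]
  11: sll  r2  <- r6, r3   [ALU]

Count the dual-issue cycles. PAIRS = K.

PAIRS = 4

c0: i0/i1 sll.ALU/st.MEM  pair
c1: i2/i3 blt.BR/and.ALU  pair
c2: i4 add.ALU  RAW+WAW r1
c3: i5 ld.MEM  no-port MEM/MEM
c4: i6 ld.MEM  RAW r1
c5: i7/i8 and.ALU/mulh.MUL  pair
c6: i9/i10 add.ALU/xor.ALU  pair
c7: i11 sll.ALU  tail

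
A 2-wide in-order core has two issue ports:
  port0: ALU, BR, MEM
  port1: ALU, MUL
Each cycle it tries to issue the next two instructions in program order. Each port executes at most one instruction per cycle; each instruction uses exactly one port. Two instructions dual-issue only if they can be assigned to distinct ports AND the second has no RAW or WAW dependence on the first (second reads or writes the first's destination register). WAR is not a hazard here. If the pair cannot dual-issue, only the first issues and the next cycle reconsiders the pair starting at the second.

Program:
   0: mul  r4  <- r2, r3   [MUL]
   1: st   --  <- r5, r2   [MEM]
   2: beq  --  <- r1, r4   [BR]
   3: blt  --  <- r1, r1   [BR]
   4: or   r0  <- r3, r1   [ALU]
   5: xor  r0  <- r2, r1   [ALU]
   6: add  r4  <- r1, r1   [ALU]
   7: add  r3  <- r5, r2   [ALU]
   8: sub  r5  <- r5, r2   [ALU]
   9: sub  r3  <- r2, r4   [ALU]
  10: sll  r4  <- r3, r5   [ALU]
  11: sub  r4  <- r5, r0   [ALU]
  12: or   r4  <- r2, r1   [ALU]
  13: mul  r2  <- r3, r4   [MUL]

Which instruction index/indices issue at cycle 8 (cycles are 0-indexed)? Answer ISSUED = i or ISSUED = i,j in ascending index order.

ISSUED = 12

#0 head=0: mul+st i0+i1 pair
#1 head=2: beq i2 no-port BR/BR
#2 head=3: blt+or i3+i4 pair
#3 head=5: xor+add i5+i6 pair
#4 head=7: add+sub i7+i8 pair
#5 head=9: sub i9 RAW r3
#6 head=10: sll i10 WAW r4
#7 head=11: sub i11 WAW r4
#8 head=12: or i12 RAW r4
#9 head=13: mul i13 tail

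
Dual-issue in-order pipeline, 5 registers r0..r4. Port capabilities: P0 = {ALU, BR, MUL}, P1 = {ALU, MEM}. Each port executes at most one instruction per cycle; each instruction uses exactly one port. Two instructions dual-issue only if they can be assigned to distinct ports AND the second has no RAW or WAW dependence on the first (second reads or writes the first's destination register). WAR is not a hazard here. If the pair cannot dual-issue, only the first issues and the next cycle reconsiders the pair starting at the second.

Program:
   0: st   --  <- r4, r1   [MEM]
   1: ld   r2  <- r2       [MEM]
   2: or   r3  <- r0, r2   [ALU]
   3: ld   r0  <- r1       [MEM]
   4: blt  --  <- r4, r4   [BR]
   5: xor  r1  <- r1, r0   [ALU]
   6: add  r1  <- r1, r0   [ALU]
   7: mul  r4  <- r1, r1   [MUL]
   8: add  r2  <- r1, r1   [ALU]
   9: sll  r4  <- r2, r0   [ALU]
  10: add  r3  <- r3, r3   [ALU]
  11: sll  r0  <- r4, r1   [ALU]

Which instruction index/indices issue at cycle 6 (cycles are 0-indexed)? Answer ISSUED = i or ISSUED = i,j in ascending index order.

ISSUED = 9,10

[0] i0  st  -- no-port MEM/MEM
[1] i1  ld  -- RAW r2
[2] i2/i3  or ld  -- pair
[3] i4/i5  blt xor  -- pair
[4] i6  add  -- RAW r1
[5] i7/i8  mul add  -- pair
[6] i9/i10  sll add  -- pair
[7] i11  sll  -- tail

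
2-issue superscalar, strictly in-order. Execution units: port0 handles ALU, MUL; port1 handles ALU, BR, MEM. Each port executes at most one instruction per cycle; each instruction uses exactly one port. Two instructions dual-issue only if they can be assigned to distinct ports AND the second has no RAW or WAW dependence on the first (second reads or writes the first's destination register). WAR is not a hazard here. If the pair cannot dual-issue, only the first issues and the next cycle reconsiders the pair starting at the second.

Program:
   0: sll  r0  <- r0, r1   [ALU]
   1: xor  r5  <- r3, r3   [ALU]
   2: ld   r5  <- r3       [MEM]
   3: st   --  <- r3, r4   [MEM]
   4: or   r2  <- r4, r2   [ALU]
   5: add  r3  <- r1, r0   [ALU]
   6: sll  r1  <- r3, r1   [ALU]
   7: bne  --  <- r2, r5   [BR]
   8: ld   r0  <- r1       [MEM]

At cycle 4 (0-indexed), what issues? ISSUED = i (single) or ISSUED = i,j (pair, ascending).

c0: i0&i1 sll.ALU;xor.ALU  2-wide
c1: i2 ld.MEM  no-port MEM/MEM
c2: i3&i4 st.MEM;or.ALU  2-wide
c3: i5 add.ALU  RAW r3
c4: i6&i7 sll.ALU;bne.BR  2-wide
c5: i8 ld.MEM  tail

ISSUED = 6,7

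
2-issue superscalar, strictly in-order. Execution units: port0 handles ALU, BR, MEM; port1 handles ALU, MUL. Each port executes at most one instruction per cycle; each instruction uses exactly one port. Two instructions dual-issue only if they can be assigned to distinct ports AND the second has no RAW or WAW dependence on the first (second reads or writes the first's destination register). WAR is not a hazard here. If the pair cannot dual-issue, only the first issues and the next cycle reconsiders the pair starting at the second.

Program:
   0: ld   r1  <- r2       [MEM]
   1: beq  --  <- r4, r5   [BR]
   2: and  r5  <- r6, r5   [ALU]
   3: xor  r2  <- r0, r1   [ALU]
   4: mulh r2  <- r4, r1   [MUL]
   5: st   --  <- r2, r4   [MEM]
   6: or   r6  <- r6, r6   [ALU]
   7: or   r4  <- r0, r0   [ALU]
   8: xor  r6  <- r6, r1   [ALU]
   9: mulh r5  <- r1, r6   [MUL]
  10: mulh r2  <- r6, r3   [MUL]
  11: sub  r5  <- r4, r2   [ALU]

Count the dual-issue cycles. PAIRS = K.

c0: i0 ld.MEM  no-port MEM/BR
c1: i1&i2 beq.BR+and.ALU  pair
c2: i3 xor.ALU  WAW r2
c3: i4 mulh.MUL  RAW r2
c4: i5&i6 st.MEM+or.ALU  pair
c5: i7&i8 or.ALU+xor.ALU  pair
c6: i9 mulh.MUL  no-port MUL/MUL
c7: i10 mulh.MUL  RAW r2
c8: i11 sub.ALU  tail

PAIRS = 3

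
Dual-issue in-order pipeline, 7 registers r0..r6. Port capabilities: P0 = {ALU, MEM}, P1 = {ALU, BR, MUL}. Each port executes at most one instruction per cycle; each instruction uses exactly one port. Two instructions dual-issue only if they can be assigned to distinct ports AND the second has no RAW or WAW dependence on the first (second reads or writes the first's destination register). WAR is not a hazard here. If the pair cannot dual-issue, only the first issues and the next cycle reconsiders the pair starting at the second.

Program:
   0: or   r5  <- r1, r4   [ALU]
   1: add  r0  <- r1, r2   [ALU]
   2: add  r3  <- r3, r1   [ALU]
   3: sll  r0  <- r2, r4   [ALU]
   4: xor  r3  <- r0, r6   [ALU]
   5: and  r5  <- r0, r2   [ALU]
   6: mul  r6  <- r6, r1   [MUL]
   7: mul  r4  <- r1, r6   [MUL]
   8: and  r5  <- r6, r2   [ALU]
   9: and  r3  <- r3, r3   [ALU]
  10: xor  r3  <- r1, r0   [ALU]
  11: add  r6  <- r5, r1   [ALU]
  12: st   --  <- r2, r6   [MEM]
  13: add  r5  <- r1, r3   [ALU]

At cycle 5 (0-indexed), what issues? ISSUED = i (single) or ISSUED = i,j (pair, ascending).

0. or.ALU;add.ALU @i0,i1  | dual
1. add.ALU;sll.ALU @i2,i3  | dual
2. xor.ALU;and.ALU @i4,i5  | dual
3. mul.MUL @i6  | no-port MUL/MUL
4. mul.MUL;and.ALU @i7,i8  | dual
5. and.ALU @i9  | WAW r3
6. xor.ALU;add.ALU @i10,i11  | dual
7. st.MEM;add.ALU @i12,i13  | dual

ISSUED = 9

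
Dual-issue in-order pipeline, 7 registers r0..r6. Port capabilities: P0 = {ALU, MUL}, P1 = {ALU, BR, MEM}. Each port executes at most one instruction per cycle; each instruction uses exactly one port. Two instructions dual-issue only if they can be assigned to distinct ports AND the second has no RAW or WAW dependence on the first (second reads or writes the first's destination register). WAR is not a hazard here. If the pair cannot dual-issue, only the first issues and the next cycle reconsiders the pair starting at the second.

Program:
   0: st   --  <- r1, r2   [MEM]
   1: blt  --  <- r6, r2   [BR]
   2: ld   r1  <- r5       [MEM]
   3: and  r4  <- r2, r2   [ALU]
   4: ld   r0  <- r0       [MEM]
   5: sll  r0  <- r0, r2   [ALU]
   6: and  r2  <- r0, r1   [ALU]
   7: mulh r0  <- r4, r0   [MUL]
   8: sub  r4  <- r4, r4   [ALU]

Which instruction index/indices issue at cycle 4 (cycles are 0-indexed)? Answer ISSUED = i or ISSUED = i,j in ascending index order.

#0 head=0: st i0 no-port MEM/BR
#1 head=1: blt i1 no-port BR/MEM
#2 head=2: ld/and i2&i3 pair
#3 head=4: ld i4 RAW+WAW r0
#4 head=5: sll i5 RAW r0
#5 head=6: and/mulh i6&i7 pair
#6 head=8: sub i8 tail

ISSUED = 5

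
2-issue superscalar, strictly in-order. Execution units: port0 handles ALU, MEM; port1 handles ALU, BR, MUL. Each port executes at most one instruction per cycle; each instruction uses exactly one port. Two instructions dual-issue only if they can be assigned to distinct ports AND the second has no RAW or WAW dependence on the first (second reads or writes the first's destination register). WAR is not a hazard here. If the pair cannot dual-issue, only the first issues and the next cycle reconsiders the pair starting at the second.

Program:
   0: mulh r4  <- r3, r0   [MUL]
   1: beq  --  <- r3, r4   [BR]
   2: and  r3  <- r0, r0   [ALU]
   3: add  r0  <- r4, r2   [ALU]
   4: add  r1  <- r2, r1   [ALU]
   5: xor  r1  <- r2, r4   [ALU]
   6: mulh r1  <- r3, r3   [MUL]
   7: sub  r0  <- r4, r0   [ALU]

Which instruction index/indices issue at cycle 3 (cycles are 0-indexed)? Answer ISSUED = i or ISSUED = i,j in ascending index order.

ISSUED = 5

c0: i0 mulh  no-port MUL/BR
c1: i1+i2 beq+and  2-wide
c2: i3+i4 add+add  2-wide
c3: i5 xor  WAW r1
c4: i6+i7 mulh+sub  2-wide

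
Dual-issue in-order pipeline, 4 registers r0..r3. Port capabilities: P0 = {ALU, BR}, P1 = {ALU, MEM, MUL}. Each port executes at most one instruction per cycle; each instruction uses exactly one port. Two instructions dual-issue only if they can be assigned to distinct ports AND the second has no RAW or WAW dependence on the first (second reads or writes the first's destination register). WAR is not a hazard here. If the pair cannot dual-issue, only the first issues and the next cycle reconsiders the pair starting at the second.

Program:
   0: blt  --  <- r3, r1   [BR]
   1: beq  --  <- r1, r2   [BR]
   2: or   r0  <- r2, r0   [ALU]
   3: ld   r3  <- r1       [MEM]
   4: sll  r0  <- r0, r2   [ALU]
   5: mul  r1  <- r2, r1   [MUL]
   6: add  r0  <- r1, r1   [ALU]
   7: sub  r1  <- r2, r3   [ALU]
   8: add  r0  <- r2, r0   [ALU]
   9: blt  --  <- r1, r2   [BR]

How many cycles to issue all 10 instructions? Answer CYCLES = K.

CYCLES = 6

c0: i0 blt.BR  no-port BR/BR
c1: i1+i2 beq.BR/or.ALU  2-wide
c2: i3+i4 ld.MEM/sll.ALU  2-wide
c3: i5 mul.MUL  RAW r1
c4: i6+i7 add.ALU/sub.ALU  2-wide
c5: i8+i9 add.ALU/blt.BR  2-wide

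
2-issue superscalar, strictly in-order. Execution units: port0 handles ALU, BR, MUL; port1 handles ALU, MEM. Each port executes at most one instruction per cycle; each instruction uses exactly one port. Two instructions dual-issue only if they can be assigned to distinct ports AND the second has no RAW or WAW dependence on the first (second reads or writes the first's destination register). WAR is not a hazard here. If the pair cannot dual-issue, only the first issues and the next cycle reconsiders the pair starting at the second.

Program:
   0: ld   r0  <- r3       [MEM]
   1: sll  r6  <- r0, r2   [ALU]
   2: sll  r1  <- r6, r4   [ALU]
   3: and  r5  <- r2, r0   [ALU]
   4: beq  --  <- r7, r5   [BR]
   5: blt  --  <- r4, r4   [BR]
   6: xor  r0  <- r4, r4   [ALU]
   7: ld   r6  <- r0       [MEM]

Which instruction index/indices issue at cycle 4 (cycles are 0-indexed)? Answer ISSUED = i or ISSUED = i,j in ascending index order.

ISSUED = 5,6

[0] i0  ld  -- RAW r0
[1] i1  sll  -- RAW r6
[2] i2,i3  sll+and  -- pair
[3] i4  beq  -- no-port BR/BR
[4] i5,i6  blt+xor  -- pair
[5] i7  ld  -- tail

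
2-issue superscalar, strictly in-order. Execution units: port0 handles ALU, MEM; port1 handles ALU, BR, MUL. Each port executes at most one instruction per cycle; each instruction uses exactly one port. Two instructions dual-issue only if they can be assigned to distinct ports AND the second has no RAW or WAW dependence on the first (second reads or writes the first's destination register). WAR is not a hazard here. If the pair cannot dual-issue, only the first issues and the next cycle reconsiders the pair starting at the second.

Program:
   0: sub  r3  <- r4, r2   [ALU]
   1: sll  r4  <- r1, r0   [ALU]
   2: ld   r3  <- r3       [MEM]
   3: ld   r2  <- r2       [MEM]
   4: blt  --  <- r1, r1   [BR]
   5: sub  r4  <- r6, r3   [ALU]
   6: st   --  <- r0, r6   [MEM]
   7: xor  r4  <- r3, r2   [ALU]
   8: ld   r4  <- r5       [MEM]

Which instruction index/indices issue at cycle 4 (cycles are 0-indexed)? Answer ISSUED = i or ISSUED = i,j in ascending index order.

ISSUED = 7

  cy0 -> i0+i1 (sub;sll) pair
  cy1 -> i2 (ld) no-port MEM/MEM
  cy2 -> i3+i4 (ld;blt) pair
  cy3 -> i5+i6 (sub;st) pair
  cy4 -> i7 (xor) WAW r4
  cy5 -> i8 (ld) tail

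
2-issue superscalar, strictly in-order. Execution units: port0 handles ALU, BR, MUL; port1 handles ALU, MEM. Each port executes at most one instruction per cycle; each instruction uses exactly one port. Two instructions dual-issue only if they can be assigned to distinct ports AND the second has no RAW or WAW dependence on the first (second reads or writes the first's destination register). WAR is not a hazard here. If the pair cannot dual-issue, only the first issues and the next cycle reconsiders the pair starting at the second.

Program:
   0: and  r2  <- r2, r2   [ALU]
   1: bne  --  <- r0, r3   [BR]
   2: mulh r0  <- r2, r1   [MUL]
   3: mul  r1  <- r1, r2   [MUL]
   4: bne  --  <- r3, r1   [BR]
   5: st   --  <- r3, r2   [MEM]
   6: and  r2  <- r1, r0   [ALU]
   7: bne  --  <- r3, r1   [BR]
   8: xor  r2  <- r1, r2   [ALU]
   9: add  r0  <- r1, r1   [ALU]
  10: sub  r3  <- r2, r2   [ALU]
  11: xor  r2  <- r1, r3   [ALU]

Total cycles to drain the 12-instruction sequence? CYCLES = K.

CYCLES = 8

t=0 i0&i1:and.ALU/bne.BR ; pair
t=1 i2:mulh.MUL ; no-port MUL/MUL
t=2 i3:mul.MUL ; no-port MUL/BR
t=3 i4&i5:bne.BR/st.MEM ; pair
t=4 i6&i7:and.ALU/bne.BR ; pair
t=5 i8&i9:xor.ALU/add.ALU ; pair
t=6 i10:sub.ALU ; RAW r3
t=7 i11:xor.ALU ; tail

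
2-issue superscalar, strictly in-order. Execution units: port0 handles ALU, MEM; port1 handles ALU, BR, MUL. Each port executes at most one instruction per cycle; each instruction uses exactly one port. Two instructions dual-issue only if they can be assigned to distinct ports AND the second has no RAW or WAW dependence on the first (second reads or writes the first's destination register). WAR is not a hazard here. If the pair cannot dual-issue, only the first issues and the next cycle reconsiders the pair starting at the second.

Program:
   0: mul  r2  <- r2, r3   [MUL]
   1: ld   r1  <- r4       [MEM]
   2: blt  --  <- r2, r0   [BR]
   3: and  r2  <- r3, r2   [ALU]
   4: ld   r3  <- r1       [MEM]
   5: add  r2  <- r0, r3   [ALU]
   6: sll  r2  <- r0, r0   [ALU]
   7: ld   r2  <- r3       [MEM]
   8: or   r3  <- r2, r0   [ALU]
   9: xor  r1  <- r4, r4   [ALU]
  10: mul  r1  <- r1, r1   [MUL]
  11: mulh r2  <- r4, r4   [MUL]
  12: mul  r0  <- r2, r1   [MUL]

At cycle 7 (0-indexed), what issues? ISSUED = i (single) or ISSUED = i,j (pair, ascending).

ISSUED = 10

0. mul/ld @i0&i1  | pair
1. blt/and @i2&i3  | pair
2. ld @i4  | RAW r3
3. add @i5  | WAW r2
4. sll @i6  | WAW r2
5. ld @i7  | RAW r2
6. or/xor @i8&i9  | pair
7. mul @i10  | no-port MUL/MUL
8. mulh @i11  | no-port MUL/MUL
9. mul @i12  | tail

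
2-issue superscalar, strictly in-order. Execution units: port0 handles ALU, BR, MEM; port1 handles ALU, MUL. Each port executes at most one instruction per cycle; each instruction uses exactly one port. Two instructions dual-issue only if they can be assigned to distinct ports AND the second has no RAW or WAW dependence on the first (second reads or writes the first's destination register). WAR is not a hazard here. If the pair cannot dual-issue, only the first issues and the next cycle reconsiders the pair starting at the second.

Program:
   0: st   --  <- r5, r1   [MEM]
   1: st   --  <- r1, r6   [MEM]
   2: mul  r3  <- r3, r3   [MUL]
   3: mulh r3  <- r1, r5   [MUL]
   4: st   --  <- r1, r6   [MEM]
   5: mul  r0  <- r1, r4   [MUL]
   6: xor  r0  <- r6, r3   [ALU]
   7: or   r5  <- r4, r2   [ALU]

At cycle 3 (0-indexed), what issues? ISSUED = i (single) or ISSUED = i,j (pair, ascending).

ISSUED = 5

t=0 i0:st.MEM ; no-port MEM/MEM
t=1 i1&i2:st.MEM+mul.MUL ; dual
t=2 i3&i4:mulh.MUL+st.MEM ; dual
t=3 i5:mul.MUL ; WAW r0
t=4 i6&i7:xor.ALU+or.ALU ; dual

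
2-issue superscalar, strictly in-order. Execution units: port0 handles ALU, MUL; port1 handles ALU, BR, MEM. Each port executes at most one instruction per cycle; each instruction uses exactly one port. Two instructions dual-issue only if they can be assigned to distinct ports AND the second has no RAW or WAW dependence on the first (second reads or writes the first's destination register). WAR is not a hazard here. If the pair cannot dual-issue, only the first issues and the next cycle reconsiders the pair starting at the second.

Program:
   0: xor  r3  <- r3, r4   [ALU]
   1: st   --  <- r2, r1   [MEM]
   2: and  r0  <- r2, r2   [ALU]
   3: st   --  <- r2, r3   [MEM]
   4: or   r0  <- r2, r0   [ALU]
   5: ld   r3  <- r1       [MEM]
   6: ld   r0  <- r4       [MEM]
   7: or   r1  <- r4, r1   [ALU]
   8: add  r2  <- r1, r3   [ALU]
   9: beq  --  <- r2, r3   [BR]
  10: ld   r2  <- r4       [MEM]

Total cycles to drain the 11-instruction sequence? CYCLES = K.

0. xor.ALU+st.MEM @i0+i1  | pair
1. and.ALU+st.MEM @i2+i3  | pair
2. or.ALU+ld.MEM @i4+i5  | pair
3. ld.MEM+or.ALU @i6+i7  | pair
4. add.ALU @i8  | RAW r2
5. beq.BR @i9  | no-port BR/MEM
6. ld.MEM @i10  | tail

CYCLES = 7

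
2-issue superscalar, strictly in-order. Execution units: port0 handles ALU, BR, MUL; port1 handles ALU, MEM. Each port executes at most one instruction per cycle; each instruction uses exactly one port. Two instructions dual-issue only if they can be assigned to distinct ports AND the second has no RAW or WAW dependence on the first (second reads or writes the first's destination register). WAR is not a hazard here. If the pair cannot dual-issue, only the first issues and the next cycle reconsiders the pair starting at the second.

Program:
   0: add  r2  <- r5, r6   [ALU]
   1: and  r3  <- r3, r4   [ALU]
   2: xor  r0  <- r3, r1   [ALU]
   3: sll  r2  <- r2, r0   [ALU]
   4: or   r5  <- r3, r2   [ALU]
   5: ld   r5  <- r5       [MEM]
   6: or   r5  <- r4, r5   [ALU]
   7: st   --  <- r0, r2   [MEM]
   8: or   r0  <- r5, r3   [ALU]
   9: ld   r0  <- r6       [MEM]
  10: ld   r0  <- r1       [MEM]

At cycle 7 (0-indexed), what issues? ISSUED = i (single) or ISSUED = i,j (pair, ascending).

0. add.ALU/and.ALU @i0+i1  | dual
1. xor.ALU @i2  | RAW r0
2. sll.ALU @i3  | RAW r2
3. or.ALU @i4  | RAW+WAW r5
4. ld.MEM @i5  | RAW+WAW r5
5. or.ALU/st.MEM @i6+i7  | dual
6. or.ALU @i8  | WAW r0
7. ld.MEM @i9  | no-port MEM/MEM
8. ld.MEM @i10  | tail

ISSUED = 9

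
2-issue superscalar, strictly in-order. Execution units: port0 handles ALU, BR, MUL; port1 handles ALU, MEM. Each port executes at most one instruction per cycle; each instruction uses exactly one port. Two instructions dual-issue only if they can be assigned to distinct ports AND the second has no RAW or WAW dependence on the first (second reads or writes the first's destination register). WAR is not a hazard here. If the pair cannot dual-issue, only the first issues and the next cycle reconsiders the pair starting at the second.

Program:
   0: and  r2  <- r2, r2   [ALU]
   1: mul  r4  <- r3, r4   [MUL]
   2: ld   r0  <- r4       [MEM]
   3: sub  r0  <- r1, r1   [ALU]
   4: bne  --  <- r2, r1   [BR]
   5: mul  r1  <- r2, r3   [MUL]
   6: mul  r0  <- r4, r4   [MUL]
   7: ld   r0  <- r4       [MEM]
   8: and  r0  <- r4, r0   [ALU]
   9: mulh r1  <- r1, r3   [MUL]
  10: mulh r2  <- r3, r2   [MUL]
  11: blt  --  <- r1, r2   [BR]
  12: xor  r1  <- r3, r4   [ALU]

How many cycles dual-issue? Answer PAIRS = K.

PAIRS = 4

t=0 i0/i1:and.ALU+mul.MUL ; dual
t=1 i2:ld.MEM ; WAW r0
t=2 i3/i4:sub.ALU+bne.BR ; dual
t=3 i5:mul.MUL ; no-port MUL/MUL
t=4 i6:mul.MUL ; WAW r0
t=5 i7:ld.MEM ; RAW+WAW r0
t=6 i8/i9:and.ALU+mulh.MUL ; dual
t=7 i10:mulh.MUL ; no-port MUL/BR
t=8 i11/i12:blt.BR+xor.ALU ; dual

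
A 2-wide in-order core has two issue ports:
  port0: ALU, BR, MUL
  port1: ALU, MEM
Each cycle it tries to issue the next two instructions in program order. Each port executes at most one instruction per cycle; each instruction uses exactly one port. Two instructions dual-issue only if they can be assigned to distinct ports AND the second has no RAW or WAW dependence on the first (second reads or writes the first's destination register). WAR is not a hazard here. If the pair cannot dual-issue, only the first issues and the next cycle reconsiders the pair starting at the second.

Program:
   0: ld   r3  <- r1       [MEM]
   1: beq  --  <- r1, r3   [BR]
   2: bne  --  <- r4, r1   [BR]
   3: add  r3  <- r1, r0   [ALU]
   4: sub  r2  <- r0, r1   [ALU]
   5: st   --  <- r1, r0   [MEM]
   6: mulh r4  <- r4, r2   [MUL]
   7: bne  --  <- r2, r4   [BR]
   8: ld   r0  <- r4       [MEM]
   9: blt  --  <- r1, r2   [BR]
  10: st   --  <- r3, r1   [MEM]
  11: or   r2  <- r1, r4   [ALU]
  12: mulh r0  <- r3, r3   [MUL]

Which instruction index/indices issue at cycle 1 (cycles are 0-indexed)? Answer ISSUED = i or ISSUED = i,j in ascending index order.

  cy0 -> i0 (ld) RAW r3
  cy1 -> i1 (beq) no-port BR/BR
  cy2 -> i2,i3 (bne add) 2-wide
  cy3 -> i4,i5 (sub st) 2-wide
  cy4 -> i6 (mulh) no-port MUL/BR
  cy5 -> i7,i8 (bne ld) 2-wide
  cy6 -> i9,i10 (blt st) 2-wide
  cy7 -> i11,i12 (or mulh) 2-wide

ISSUED = 1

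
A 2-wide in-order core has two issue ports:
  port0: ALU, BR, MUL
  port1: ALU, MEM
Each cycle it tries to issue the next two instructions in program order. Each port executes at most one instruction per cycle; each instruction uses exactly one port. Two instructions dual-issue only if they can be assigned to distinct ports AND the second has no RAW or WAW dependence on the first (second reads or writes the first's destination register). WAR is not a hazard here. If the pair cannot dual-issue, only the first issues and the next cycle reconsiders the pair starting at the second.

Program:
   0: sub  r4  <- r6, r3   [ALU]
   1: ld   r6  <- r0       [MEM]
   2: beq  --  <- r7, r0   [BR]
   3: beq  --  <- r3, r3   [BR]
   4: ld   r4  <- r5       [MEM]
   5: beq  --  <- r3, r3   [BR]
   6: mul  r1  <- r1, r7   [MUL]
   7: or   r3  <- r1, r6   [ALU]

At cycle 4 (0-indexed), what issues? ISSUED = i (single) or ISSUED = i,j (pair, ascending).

[0] i0,i1  sub.ALU;ld.MEM  -- pair
[1] i2  beq.BR  -- no-port BR/BR
[2] i3,i4  beq.BR;ld.MEM  -- pair
[3] i5  beq.BR  -- no-port BR/MUL
[4] i6  mul.MUL  -- RAW r1
[5] i7  or.ALU  -- tail

ISSUED = 6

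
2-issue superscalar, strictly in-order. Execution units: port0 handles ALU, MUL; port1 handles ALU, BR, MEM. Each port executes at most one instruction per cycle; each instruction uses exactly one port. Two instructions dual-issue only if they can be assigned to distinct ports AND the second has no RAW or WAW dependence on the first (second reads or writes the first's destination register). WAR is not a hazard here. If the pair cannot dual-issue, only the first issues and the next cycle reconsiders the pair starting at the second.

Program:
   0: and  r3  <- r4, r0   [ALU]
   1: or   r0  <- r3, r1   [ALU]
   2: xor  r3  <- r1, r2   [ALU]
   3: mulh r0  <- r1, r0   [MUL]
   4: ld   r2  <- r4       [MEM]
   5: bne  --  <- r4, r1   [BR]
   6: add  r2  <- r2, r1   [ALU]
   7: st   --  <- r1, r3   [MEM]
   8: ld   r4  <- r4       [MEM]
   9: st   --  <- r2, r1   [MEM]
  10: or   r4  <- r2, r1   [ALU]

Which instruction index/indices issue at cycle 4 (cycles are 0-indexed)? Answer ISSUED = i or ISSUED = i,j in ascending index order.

c0: i0 and.ALU  RAW r3
c1: i1+i2 or.ALU+xor.ALU  dual
c2: i3+i4 mulh.MUL+ld.MEM  dual
c3: i5+i6 bne.BR+add.ALU  dual
c4: i7 st.MEM  no-port MEM/MEM
c5: i8 ld.MEM  no-port MEM/MEM
c6: i9+i10 st.MEM+or.ALU  dual

ISSUED = 7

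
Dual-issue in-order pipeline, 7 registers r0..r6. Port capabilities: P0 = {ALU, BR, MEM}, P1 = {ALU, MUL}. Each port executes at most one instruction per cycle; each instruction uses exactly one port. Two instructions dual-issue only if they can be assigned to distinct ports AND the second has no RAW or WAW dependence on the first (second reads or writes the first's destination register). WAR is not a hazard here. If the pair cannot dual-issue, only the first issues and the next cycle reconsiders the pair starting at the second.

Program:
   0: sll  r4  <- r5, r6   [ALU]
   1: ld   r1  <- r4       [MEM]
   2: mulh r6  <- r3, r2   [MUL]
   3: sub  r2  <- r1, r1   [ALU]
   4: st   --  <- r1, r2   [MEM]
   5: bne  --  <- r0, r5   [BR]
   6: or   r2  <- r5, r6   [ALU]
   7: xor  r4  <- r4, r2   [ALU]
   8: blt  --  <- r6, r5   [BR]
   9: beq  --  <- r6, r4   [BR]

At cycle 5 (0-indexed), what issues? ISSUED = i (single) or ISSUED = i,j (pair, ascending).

ISSUED = 7,8

[0] i0  sll.ALU  -- RAW r4
[1] i1+i2  ld.MEM mulh.MUL  -- 2-wide
[2] i3  sub.ALU  -- RAW r2
[3] i4  st.MEM  -- no-port MEM/BR
[4] i5+i6  bne.BR or.ALU  -- 2-wide
[5] i7+i8  xor.ALU blt.BR  -- 2-wide
[6] i9  beq.BR  -- tail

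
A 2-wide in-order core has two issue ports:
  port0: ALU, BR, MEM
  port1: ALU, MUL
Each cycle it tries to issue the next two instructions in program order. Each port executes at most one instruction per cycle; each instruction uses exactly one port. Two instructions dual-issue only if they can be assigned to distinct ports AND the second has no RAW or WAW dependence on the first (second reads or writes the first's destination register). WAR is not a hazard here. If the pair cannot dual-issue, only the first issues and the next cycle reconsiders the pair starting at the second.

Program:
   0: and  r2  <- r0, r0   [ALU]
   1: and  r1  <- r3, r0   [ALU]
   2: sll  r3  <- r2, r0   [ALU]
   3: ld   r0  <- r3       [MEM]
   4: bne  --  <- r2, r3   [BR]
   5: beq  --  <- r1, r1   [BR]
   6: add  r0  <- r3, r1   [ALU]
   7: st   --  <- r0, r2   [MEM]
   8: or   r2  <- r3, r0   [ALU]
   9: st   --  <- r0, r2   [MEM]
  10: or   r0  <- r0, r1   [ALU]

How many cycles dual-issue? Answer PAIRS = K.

PAIRS = 4

t=0 i0&i1:and.ALU;and.ALU ; 2-wide
t=1 i2:sll.ALU ; RAW r3
t=2 i3:ld.MEM ; no-port MEM/BR
t=3 i4:bne.BR ; no-port BR/BR
t=4 i5&i6:beq.BR;add.ALU ; 2-wide
t=5 i7&i8:st.MEM;or.ALU ; 2-wide
t=6 i9&i10:st.MEM;or.ALU ; 2-wide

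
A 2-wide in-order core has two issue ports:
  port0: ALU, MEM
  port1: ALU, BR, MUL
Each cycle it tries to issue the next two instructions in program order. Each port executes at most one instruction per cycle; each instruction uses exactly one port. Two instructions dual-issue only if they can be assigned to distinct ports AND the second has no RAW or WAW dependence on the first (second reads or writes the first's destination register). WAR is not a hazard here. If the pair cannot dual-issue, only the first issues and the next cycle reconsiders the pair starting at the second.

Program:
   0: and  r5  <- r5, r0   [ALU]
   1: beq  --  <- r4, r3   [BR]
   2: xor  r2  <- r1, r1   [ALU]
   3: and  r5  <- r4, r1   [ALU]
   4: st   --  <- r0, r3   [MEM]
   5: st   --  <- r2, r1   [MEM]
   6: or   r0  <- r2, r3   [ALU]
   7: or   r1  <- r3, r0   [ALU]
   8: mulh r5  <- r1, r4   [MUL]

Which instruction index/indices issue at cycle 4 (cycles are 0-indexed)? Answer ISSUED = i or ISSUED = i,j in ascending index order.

ISSUED = 7

[0] i0+i1  and.ALU;beq.BR  -- 2-wide
[1] i2+i3  xor.ALU;and.ALU  -- 2-wide
[2] i4  st.MEM  -- no-port MEM/MEM
[3] i5+i6  st.MEM;or.ALU  -- 2-wide
[4] i7  or.ALU  -- RAW r1
[5] i8  mulh.MUL  -- tail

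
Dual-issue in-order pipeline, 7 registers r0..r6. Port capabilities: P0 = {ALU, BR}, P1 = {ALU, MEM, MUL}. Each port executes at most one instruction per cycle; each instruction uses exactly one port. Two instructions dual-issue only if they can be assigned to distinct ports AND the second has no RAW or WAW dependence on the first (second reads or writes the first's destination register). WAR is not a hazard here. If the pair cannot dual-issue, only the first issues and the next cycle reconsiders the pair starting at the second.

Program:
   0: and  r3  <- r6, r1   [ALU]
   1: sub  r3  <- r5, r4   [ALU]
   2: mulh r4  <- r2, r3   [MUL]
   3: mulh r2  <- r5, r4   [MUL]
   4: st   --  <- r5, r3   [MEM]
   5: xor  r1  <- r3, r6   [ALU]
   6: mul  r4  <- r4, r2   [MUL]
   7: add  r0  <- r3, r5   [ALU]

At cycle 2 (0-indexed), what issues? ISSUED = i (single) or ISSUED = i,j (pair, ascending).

c0: i0 and  WAW r3
c1: i1 sub  RAW r3
c2: i2 mulh  no-port MUL/MUL
c3: i3 mulh  no-port MUL/MEM
c4: i4&i5 st;xor  dual
c5: i6&i7 mul;add  dual

ISSUED = 2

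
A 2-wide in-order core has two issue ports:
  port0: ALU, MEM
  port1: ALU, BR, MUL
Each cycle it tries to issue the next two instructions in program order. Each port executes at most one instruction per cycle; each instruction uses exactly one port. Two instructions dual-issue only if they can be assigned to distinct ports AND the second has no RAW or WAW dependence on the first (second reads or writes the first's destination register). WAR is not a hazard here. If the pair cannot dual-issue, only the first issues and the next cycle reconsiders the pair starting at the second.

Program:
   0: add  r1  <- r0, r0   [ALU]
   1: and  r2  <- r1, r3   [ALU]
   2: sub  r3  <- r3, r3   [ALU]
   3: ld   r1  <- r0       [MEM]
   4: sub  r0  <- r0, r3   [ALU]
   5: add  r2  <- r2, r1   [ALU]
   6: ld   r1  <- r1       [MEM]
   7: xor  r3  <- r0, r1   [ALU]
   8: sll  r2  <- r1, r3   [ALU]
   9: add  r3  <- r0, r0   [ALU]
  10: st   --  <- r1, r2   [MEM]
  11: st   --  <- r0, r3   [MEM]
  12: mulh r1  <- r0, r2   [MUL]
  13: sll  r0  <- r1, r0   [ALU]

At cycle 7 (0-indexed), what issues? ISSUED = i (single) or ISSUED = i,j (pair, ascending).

  cy0 -> i0 (add.ALU) RAW r1
  cy1 -> i1+i2 (and.ALU sub.ALU) dual
  cy2 -> i3+i4 (ld.MEM sub.ALU) dual
  cy3 -> i5+i6 (add.ALU ld.MEM) dual
  cy4 -> i7 (xor.ALU) RAW r3
  cy5 -> i8+i9 (sll.ALU add.ALU) dual
  cy6 -> i10 (st.MEM) no-port MEM/MEM
  cy7 -> i11+i12 (st.MEM mulh.MUL) dual
  cy8 -> i13 (sll.ALU) tail

ISSUED = 11,12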